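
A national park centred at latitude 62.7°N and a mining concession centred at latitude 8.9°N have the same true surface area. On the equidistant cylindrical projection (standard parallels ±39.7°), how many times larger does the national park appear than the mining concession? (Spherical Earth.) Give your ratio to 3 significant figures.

2.15

With standard parallel φ₀ = 39.7°, the equirectangular projection gives x = Rλ cos φ₀, y = Rφ, so h = 1 and k = cos 39.7° / cos φ.
Areal scale at 62.7°: h·k = 1.000 × 1.678 = 1.678.
Areal scale at 8.9°: h·k = 1.000 × 0.7788 = 0.7788.
Ratio = 1.678/0.7788 ≈ 2.15.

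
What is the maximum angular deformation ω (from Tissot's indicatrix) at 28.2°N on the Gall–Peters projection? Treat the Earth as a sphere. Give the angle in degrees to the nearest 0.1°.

25.0°

The Gall–Peters projection is cylindrical equal-area with φ₀ = 45°. For cylindrical equal-area with standard parallel φ₀, h = cos φ / cos φ₀ and k = cos φ₀ / cos φ, so h·k = 1.
At 28.2°: h = 1.246, k = 0.8023; principal scales a = 1.246, b = 0.8023.
sin(ω/2) = (a − b)/(a + b) = 0.4440/2.049 = 0.2167, so ω = 2 arcsin(0.2167) ≈ 25.0°.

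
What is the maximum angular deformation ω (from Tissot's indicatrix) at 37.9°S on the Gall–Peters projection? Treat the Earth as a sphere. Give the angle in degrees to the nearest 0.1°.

12.5°

The Gall–Peters projection is cylindrical equal-area with φ₀ = 45°. For cylindrical equal-area with standard parallel φ₀, h = cos φ / cos φ₀ and k = cos φ₀ / cos φ, so h·k = 1.
At 37.9°: h = 1.116, k = 0.8961; principal scales a = 1.116, b = 0.8961.
sin(ω/2) = (a − b)/(a + b) = 0.2198/2.012 = 0.1093, so ω = 2 arcsin(0.1093) ≈ 12.5°.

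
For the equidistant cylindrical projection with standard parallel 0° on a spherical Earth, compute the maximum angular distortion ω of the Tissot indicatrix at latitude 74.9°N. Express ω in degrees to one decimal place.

Plate carrée maps x = Rλ, y = Rφ. The meridian scale is h = 1 and the parallel scale is k = 1/cos φ = sec φ.
At 74.9°: h = 1.000, k = 3.839; principal scales a = 3.839, b = 1.000.
sin(ω/2) = (a − b)/(a + b) = 2.839/4.839 = 0.5867, so ω = 2 arcsin(0.5867) ≈ 71.8°.

71.8°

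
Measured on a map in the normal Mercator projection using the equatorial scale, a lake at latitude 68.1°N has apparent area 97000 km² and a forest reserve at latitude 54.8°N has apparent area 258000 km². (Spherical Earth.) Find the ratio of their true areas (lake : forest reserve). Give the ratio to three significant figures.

0.157

On Mercator the areal scale is sec²φ, so true area = apparent × cos²φ.
True area of lake: 97000 × cos²(68.1°) = 97000 × 0.1391 = 13490 km².
True area of forest reserve: 258000 × cos²(54.8°) = 258000 × 0.3323 = 85730 km².
Ratio = 13490 / 85730 ≈ 0.157.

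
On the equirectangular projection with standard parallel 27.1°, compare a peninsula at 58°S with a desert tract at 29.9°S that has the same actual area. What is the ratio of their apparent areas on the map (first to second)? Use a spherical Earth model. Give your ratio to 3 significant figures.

1.64

In the equirectangular projection with standard parallel φ₀ = 27.1° (x = Rλ cos φ₀, y = Rφ), meridians are true-scale (h = 1) and the parallel scale is k = cos φ₀ / cos φ.
Areal scale at 58°: h·k = 1.000 × 1.680 = 1.680.
Areal scale at 29.9°: h·k = 1.000 × 1.027 = 1.027.
Ratio = 1.680/1.027 ≈ 1.64.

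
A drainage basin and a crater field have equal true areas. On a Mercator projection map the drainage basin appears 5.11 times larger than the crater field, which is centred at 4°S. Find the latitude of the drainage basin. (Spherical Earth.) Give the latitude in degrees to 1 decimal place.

63.8°

Mercator areal scale is sec²φ, so apparent-area ratio = sec²φ₁ / sec²φ₂ = cos²φ₂ / cos²φ₁.
cos²φ₂ / cos²φ₁ = 5.11  ⇒  cos φ₁ = cos 4° / √5.11 = 0.9976/2.261 = 0.4413.
φ₁ = arccos(0.4413) ≈ 63.8°.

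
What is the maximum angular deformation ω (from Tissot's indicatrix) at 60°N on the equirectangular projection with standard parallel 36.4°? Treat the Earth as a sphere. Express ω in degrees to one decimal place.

27.0°

With standard parallel φ₀ = 36.4°, the equirectangular projection gives x = Rλ cos φ₀, y = Rφ, so h = 1 and k = cos 36.4° / cos φ.
At 60°: h = 1.000, k = 1.610; principal scales a = 1.610, b = 1.000.
sin(ω/2) = (a − b)/(a + b) = 0.6098/2.610 = 0.2337, so ω = 2 arcsin(0.2337) ≈ 27.0°.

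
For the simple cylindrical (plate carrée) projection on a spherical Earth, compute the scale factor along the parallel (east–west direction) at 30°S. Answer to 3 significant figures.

In the plate carrée (x = Rλ, y = Rφ), meridians are true-scale (h = 1) and parallels are stretched by k = sec φ.
k = 1/cos 30° = 1/0.8660 = 1.155.

1.15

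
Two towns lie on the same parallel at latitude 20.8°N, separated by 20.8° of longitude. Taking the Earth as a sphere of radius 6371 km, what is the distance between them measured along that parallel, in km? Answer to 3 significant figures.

2160 km

Arc length along a parallel = R cos φ · Δλ (with Δλ in radians).
= 6371 × cos 20.8° × (20.8° × π/180) = 6371 × 0.9348 × 0.3630 ≈ 2160 km.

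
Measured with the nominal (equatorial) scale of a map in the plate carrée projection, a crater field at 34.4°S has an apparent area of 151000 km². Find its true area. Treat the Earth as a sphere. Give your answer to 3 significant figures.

125000 km²

In the plate carrée (x = Rλ, y = Rφ), meridians are true-scale (h = 1) and parallels are stretched by k = sec φ.
Areal scale = h·k = 1 × sec φ; at 34.4°, h = 1.000, k = 1.212, so h·k = 1.212.
True area = apparent / (areal scale) = 151000 / 1.212 ≈ 125000 km².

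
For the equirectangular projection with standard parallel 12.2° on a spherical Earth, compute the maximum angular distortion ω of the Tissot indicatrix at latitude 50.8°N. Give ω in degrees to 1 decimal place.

The equidistant cylindrical projection with φ₀ = 12.2° has h = 1 (meridians true) and k = cos φ₀ / cos φ along parallels.
At 50.8°: h = 1.000, k = 1.546; principal scales a = 1.546, b = 1.000.
sin(ω/2) = (a − b)/(a + b) = 0.5465/2.546 = 0.2146, so ω = 2 arcsin(0.2146) ≈ 24.8°.

24.8°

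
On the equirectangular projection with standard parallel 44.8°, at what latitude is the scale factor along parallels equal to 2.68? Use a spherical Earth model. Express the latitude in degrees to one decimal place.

The equidistant cylindrical projection with φ₀ = 44.8° has h = 1 (meridians true) and k = cos φ₀ / cos φ along parallels.
k = cos φ₀ / cos φ = 2.68  ⇒  cos φ = cos 44.8° / 2.68 = 0.2648.
φ = arccos(0.2648) ≈ 74.6°.

74.6°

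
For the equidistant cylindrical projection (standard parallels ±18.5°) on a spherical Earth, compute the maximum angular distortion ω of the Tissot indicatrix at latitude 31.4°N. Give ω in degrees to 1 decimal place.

In the equirectangular projection with standard parallel φ₀ = 18.5° (x = Rλ cos φ₀, y = Rφ), meridians are true-scale (h = 1) and the parallel scale is k = cos φ₀ / cos φ.
At 31.4°: h = 1.000, k = 1.111; principal scales a = 1.111, b = 1.000.
sin(ω/2) = (a − b)/(a + b) = 0.1110/2.111 = 0.05260, so ω = 2 arcsin(0.05260) ≈ 6.0°.

6.0°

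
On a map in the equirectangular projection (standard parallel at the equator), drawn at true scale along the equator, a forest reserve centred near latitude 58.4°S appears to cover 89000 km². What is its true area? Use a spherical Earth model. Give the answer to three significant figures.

For the equirectangular projection with φ₀ = 0 (plate carrée), h = 1 along meridians and k = sec φ along parallels.
Areal scale = h·k = 1 × sec φ; at 58.4°, h = 1.000, k = 1.908, so h·k = 1.908.
True area = apparent / (areal scale) = 89000 / 1.908 ≈ 46600 km².

46600 km²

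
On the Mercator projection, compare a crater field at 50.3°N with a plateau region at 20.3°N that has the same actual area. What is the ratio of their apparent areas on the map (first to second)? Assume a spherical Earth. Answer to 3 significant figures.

2.16

On Mercator, area is exaggerated by sec²φ = 1/cos²φ.
At 50.3°: sec²(50.3°) = 1/0.6388² = 2.451.
At 20.3°: sec²(20.3°) = 1/0.9379² = 1.137.
Ratio = 2.451/1.137 = cos²(20.3°)/cos²(50.3°) ≈ 2.16.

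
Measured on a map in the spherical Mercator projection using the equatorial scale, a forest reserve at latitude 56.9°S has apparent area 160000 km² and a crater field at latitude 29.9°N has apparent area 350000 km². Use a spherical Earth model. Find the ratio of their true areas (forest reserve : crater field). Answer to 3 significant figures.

Since Mercator area scale is 1/cos²φ, the true area equals the apparent area multiplied by cos²φ.
True area of forest reserve: 160000 × cos²(56.9°) = 160000 × 0.2982 = 47720 km².
True area of crater field: 350000 × cos²(29.9°) = 350000 × 0.7515 = 263000 km².
Ratio = 47720 / 263000 ≈ 0.181.

0.181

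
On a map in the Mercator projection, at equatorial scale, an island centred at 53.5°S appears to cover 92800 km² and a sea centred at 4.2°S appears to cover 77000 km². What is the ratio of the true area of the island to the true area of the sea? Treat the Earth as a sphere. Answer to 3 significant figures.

On Mercator the areal scale is sec²φ, so true area = apparent × cos²φ.
True area of island: 92800 × cos²(53.5°) = 92800 × 0.3538 = 32830 km².
True area of sea: 77000 × cos²(4.2°) = 77000 × 0.9946 = 76590 km².
Ratio = 32830 / 76590 ≈ 0.429.

0.429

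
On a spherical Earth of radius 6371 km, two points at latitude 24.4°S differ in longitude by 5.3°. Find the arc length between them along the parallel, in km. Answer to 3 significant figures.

Arc length along a parallel = R cos φ · Δλ (with Δλ in radians).
= 6371 × cos 24.4° × (5.3° × π/180) = 6371 × 0.9107 × 0.09250 ≈ 537 km.

537 km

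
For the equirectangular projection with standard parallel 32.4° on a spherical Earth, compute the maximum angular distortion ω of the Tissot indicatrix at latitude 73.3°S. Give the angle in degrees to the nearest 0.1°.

59.0°

With standard parallel φ₀ = 32.4°, the equirectangular projection gives x = Rλ cos φ₀, y = Rφ, so h = 1 and k = cos 32.4° / cos φ.
At 73.3°: h = 1.000, k = 2.938; principal scales a = 2.938, b = 1.000.
sin(ω/2) = (a − b)/(a + b) = 1.938/3.938 = 0.4922, so ω = 2 arcsin(0.4922) ≈ 59.0°.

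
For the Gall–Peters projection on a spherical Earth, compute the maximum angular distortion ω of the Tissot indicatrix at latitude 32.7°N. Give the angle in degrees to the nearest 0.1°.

19.8°

Gall–Peters is a cylindrical equal-area projection with standard parallels at ±45°. For cylindrical equal-area with standard parallel φ₀, h = cos φ / cos φ₀ and k = cos φ₀ / cos φ, so h·k = 1.
At 32.7°: h = 1.190, k = 0.8403; principal scales a = 1.190, b = 0.8403.
sin(ω/2) = (a − b)/(a + b) = 0.3498/2.030 = 0.1723, so ω = 2 arcsin(0.1723) ≈ 19.8°.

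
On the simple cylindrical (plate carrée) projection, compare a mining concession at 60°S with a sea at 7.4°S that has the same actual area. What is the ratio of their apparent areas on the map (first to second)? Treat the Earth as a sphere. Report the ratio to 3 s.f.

For the equirectangular projection with φ₀ = 0 (plate carrée), h = 1 along meridians and k = sec φ along parallels.
Areal scale at 60°: h·k = 1.000 × 2.000 = 2.000.
Areal scale at 7.4°: h·k = 1.000 × 1.008 = 1.008.
Ratio = 2.000/1.008 ≈ 1.98.

1.98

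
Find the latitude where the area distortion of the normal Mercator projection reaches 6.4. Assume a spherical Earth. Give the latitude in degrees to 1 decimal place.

66.7°

Mercator areal scale is sec²φ.
sec²φ = 6.4  ⇒  cos²φ = 0.1562  ⇒  cos φ = 0.3953.
φ = arccos(0.3953) ≈ 66.7°.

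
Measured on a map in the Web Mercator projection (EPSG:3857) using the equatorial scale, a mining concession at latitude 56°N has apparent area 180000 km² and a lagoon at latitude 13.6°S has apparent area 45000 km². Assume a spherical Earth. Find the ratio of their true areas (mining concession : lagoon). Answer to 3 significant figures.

1.32

Since Mercator area scale is 1/cos²φ, the true area equals the apparent area multiplied by cos²φ.
True area of mining concession: 180000 × cos²(56°) = 180000 × 0.3127 = 56290 km².
True area of lagoon: 45000 × cos²(13.6°) = 45000 × 0.9447 = 42510 km².
Ratio = 56290 / 42510 ≈ 1.32.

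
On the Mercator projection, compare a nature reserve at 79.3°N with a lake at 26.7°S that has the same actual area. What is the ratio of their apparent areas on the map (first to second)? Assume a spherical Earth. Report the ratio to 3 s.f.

Mercator areal scale is sec²φ.
At 79.3°: sec²(79.3°) = 1/0.1857² = 29.01.
At 26.7°: sec²(26.7°) = 1/0.8934² = 1.253.
Ratio = 29.01/1.253 = cos²(26.7°)/cos²(79.3°) ≈ 23.2.

23.2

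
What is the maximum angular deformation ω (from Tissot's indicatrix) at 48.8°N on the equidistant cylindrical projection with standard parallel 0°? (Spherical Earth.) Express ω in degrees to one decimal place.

23.7°

For the equirectangular projection with φ₀ = 0 (plate carrée), h = 1 along meridians and k = sec φ along parallels.
At 48.8°: h = 1.000, k = 1.518; principal scales a = 1.518, b = 1.000.
sin(ω/2) = (a − b)/(a + b) = 0.5182/2.518 = 0.2058, so ω = 2 arcsin(0.2058) ≈ 23.7°.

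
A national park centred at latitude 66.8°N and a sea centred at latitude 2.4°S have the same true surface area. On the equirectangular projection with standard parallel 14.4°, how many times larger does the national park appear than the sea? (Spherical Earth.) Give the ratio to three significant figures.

2.54

In the equirectangular projection with standard parallel φ₀ = 14.4° (x = Rλ cos φ₀, y = Rφ), meridians are true-scale (h = 1) and the parallel scale is k = cos φ₀ / cos φ.
Areal scale at 66.8°: h·k = 1.000 × 2.459 = 2.459.
Areal scale at 2.4°: h·k = 1.000 × 0.9694 = 0.9694.
Ratio = 2.459/0.9694 ≈ 2.54.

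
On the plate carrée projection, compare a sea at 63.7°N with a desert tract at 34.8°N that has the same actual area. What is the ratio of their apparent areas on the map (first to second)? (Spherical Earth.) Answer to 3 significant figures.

In the plate carrée (x = Rλ, y = Rφ), meridians are true-scale (h = 1) and parallels are stretched by k = sec φ.
Areal scale at 63.7°: h·k = 1.000 × 2.257 = 2.257.
Areal scale at 34.8°: h·k = 1.000 × 1.218 = 1.218.
Ratio = 2.257/1.218 ≈ 1.85.

1.85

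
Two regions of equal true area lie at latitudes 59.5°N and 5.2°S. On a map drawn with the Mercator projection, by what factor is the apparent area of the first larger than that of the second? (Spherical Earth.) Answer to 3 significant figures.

Mercator areal scale is sec²φ.
At 59.5°: sec²(59.5°) = 1/0.5075² = 3.882.
At 5.2°: sec²(5.2°) = 1/0.9959² = 1.008.
Ratio = 3.882/1.008 = cos²(5.2°)/cos²(59.5°) ≈ 3.85.

3.85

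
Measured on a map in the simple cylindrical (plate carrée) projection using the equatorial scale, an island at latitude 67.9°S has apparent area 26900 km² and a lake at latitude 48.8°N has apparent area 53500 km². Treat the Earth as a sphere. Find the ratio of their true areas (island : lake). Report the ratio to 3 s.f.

0.287

Plate carrée has h = 1 and k = sec φ, giving areal scale sec φ; true area = (apparent area) · cos φ.
True area of island: 26900 × cos(67.9°) = 26900 × 0.3762 = 10120 km².
True area of lake: 53500 × cos(48.8°) = 53500 × 0.6587 = 35240 km².
Ratio = 10120 / 35240 ≈ 0.287.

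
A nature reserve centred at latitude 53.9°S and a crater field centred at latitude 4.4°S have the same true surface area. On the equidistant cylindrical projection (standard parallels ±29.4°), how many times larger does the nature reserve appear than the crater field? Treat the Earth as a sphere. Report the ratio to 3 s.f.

In the equirectangular projection with standard parallel φ₀ = 29.4° (x = Rλ cos φ₀, y = Rφ), meridians are true-scale (h = 1) and the parallel scale is k = cos φ₀ / cos φ.
Areal scale at 53.9°: h·k = 1.000 × 1.479 = 1.479.
Areal scale at 4.4°: h·k = 1.000 × 0.8738 = 0.8738.
Ratio = 1.479/0.8738 ≈ 1.69.

1.69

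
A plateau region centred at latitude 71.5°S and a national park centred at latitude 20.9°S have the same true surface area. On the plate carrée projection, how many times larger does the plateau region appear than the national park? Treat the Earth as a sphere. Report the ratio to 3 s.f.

For the equirectangular projection with φ₀ = 0 (plate carrée), h = 1 along meridians and k = sec φ along parallels.
Areal scale at 71.5°: h·k = 1.000 × 3.152 = 3.152.
Areal scale at 20.9°: h·k = 1.000 × 1.070 = 1.070.
Ratio = 3.152/1.070 ≈ 2.94.

2.94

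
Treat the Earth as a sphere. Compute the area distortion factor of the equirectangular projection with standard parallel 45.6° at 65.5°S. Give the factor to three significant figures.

1.69

With standard parallel φ₀ = 45.6°, the equirectangular projection gives x = Rλ cos φ₀, y = Rφ, so h = 1 and k = cos 45.6° / cos φ.
Areal scale = h·k = 1 × cos φ₀ / cos φ; at 65.5°, h = 1.000, k = 1.687, so h·k = 1.687.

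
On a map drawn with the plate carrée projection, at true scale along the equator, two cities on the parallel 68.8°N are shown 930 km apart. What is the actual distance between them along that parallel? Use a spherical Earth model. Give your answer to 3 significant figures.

For the equirectangular projection with φ₀ = 0 (plate carrée), h = 1 along meridians and k = sec φ along parallels.
Along the parallel at 68.8°, map distances are exaggerated by k = sec 68.8° = 2.765.
True distance = 930 / 2.765 = 930 × cos 68.8° ≈ 336 km.

336 km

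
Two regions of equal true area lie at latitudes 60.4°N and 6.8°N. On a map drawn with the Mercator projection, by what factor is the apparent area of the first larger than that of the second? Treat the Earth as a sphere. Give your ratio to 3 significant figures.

Mercator is conformal with k = sec φ, so areal scale = k² = sec²φ.
At 60.4°: sec²(60.4°) = 1/0.4939² = 4.099.
At 6.8°: sec²(6.8°) = 1/0.9930² = 1.014.
Ratio = 4.099/1.014 = cos²(6.8°)/cos²(60.4°) ≈ 4.04.

4.04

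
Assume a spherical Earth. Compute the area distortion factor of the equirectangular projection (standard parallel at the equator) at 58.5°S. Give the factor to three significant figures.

In the plate carrée (x = Rλ, y = Rφ), meridians are true-scale (h = 1) and parallels are stretched by k = sec φ.
Areal scale = h·k = 1 × sec φ; at 58.5°, h = 1.000, k = 1.914, so h·k = 1.914.

1.91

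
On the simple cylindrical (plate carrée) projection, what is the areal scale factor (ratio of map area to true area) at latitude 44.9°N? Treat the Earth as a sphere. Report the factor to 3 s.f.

In the plate carrée (x = Rλ, y = Rφ), meridians are true-scale (h = 1) and parallels are stretched by k = sec φ.
Areal scale = h·k = 1 × sec φ; at 44.9°, h = 1.000, k = 1.412, so h·k = 1.412.

1.41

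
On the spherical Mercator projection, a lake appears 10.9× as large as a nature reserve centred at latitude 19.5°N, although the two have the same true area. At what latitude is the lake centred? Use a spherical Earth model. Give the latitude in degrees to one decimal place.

On Mercator, (apparent₁)/(apparent₂) = sec²φ₁ / sec²φ₂ when true areas are equal.
cos²φ₂ / cos²φ₁ = 10.9  ⇒  cos φ₁ = cos 19.5° / √10.9 = 0.9426/3.302 = 0.2855.
φ₁ = arccos(0.2855) ≈ 73.4°.

73.4°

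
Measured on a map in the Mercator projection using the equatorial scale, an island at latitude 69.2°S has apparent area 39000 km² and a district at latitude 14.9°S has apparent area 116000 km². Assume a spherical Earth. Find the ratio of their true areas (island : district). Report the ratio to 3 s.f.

Since Mercator area scale is 1/cos²φ, the true area equals the apparent area multiplied by cos²φ.
True area of island: 39000 × cos²(69.2°) = 39000 × 0.1261 = 4918 km².
True area of district: 116000 × cos²(14.9°) = 116000 × 0.9339 = 108300 km².
Ratio = 4918 / 108300 ≈ 0.0454.

0.0454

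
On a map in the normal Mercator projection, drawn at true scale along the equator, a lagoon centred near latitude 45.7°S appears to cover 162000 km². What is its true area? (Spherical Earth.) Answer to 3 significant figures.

For Mercator, h = k = sec φ (a conformal cylindrical projection has a single point scale, 1/cos φ).
Areal scale = k² = sec²φ = 1/cos²(45.7°) = 1/0.6984² = 2.050.
True area = apparent / (areal scale) = 162000 / 2.050 ≈ 79000 km².

79000 km²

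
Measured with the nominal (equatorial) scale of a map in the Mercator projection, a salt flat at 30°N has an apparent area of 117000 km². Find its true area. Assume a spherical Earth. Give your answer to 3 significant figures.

For Mercator, h = k = sec φ (a conformal cylindrical projection has a single point scale, 1/cos φ).
Areal scale = k² = sec²φ = 1/cos²(30°) = 1/0.8660² = 1.333.
True area = apparent / (areal scale) = 117000 / 1.333 ≈ 87800 km².

87800 km²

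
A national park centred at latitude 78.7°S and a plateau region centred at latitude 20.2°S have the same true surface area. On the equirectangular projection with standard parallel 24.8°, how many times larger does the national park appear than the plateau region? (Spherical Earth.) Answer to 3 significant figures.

4.79

With standard parallel φ₀ = 24.8°, the equirectangular projection gives x = Rλ cos φ₀, y = Rφ, so h = 1 and k = cos 24.8° / cos φ.
Areal scale at 78.7°: h·k = 1.000 × 4.633 = 4.633.
Areal scale at 20.2°: h·k = 1.000 × 0.9673 = 0.9673.
Ratio = 4.633/0.9673 ≈ 4.79.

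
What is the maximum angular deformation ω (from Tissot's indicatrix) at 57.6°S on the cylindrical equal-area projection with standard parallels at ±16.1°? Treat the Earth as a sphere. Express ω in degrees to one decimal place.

63.4°

Cylindrical equal-area (φ₀ = 16.1°): h = cos φ / cos 16.1° along meridians, k = cos 16.1° / cos φ along parallels; h·k = 1.
At 57.6°: h = 0.5577, k = 1.793; principal scales a = 1.793, b = 0.5577.
sin(ω/2) = (a − b)/(a + b) = 1.235/2.351 = 0.5255, so ω = 2 arcsin(0.5255) ≈ 63.4°.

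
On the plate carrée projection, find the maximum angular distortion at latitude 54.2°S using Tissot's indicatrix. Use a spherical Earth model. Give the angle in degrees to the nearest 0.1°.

For the equirectangular projection with φ₀ = 0 (plate carrée), h = 1 along meridians and k = sec φ along parallels.
At 54.2°: h = 1.000, k = 1.710; principal scales a = 1.710, b = 1.000.
sin(ω/2) = (a − b)/(a + b) = 0.7095/2.710 = 0.2619, so ω = 2 arcsin(0.2619) ≈ 30.4°.

30.4°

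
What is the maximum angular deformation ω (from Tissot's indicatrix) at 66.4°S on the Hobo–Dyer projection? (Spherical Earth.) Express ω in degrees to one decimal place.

Hobo–Dyer is a cylindrical equal-area projection with standard parallels at ±37.5°. For cylindrical equal-area with standard parallel φ₀, h = cos φ / cos φ₀ and k = cos φ₀ / cos φ, so h·k = 1.
At 66.4°: h = 0.5046, k = 1.982; principal scales a = 1.982, b = 0.5046.
sin(ω/2) = (a − b)/(a + b) = 1.477/2.486 = 0.5941, so ω = 2 arcsin(0.5941) ≈ 72.9°.

72.9°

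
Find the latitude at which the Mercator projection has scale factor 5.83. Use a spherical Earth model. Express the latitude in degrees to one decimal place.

Mercator scale is k = sec φ = 1/cos φ.
1/cos φ = 5.83  ⇒  cos φ = 0.1715  ⇒  φ = arccos(0.1715) ≈ 80.1°.

80.1°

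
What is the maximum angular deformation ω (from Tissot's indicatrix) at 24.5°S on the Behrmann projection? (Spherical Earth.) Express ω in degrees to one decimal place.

5.7°

Behrmann is a cylindrical equal-area projection with standard parallels at ±30°. A cylindrical equal-area projection with standard parallel φ₀ has meridian scale h = cos φ / cos φ₀ and parallel scale k = cos φ₀ / cos φ (so areas are preserved, h·k = 1).
At 24.5°: h = 1.051, k = 0.9517; principal scales a = 1.051, b = 0.9517.
sin(ω/2) = (a − b)/(a + b) = 0.09902/2.002 = 0.04945, so ω = 2 arcsin(0.04945) ≈ 5.7°.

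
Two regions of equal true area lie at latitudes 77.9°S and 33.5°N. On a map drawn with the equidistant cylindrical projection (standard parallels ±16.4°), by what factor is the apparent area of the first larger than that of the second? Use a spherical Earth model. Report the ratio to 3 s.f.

In the equirectangular projection with standard parallel φ₀ = 16.4° (x = Rλ cos φ₀, y = Rφ), meridians are true-scale (h = 1) and the parallel scale is k = cos φ₀ / cos φ.
Areal scale at 77.9°: h·k = 1.000 × 4.576 = 4.576.
Areal scale at 33.5°: h·k = 1.000 × 1.150 = 1.150.
Ratio = 4.576/1.150 ≈ 3.98.

3.98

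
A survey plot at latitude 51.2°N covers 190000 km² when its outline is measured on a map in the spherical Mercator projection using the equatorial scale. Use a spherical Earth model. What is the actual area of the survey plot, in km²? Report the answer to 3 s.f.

Mercator is conformal, so the point scale is isotropic: h = k = sec φ = 1/cos φ.
Areal scale = k² = sec²φ = 1/cos²(51.2°) = 1/0.6266² = 2.547.
True area = apparent / (areal scale) = 190000 / 2.547 ≈ 74600 km².

74600 km²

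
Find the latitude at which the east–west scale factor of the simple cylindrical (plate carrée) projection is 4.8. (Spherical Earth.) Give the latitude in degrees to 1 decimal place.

78.0°

Plate carrée: h = 1, k = sec φ along parallels.
sec φ = 4.8  ⇒  cos φ = 0.2083  ⇒  φ ≈ 78.0°.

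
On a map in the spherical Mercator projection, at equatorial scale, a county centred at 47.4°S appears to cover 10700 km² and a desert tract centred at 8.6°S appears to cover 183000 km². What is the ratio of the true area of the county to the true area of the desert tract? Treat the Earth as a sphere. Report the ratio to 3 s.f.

0.0274

Mercator's areal exaggeration is sec²φ; hence true area = (apparent area) · cos²φ.
True area of county: 10700 × cos²(47.4°) = 10700 × 0.4582 = 4902 km².
True area of desert tract: 183000 × cos²(8.6°) = 183000 × 0.9776 = 178900 km².
Ratio = 4902 / 178900 ≈ 0.0274.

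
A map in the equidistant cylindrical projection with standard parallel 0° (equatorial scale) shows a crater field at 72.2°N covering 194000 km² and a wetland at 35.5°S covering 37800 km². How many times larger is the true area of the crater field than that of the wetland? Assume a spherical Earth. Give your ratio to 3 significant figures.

1.93

Plate carrée has h = 1 and k = sec φ, giving areal scale sec φ; true area = (apparent area) · cos φ.
True area of crater field: 194000 × cos(72.2°) = 194000 × 0.3057 = 59300 km².
True area of wetland: 37800 × cos(35.5°) = 37800 × 0.8141 = 30770 km².
Ratio = 59300 / 30770 ≈ 1.93.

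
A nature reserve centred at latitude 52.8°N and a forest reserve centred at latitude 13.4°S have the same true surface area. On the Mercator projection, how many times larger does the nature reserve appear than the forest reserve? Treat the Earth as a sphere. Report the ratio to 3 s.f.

2.59

On Mercator, area is exaggerated by sec²φ = 1/cos²φ.
At 52.8°: sec²(52.8°) = 1/0.6046² = 2.736.
At 13.4°: sec²(13.4°) = 1/0.9728² = 1.057.
Ratio = 2.736/1.057 = cos²(13.4°)/cos²(52.8°) ≈ 2.59.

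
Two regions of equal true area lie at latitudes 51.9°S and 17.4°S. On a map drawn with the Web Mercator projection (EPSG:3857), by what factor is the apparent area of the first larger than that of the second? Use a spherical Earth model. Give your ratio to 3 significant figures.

Mercator is conformal with k = sec φ, so areal scale = k² = sec²φ.
At 51.9°: sec²(51.9°) = 1/0.6170² = 2.627.
At 17.4°: sec²(17.4°) = 1/0.9542² = 1.098.
Ratio = 2.627/1.098 = cos²(17.4°)/cos²(51.9°) ≈ 2.39.

2.39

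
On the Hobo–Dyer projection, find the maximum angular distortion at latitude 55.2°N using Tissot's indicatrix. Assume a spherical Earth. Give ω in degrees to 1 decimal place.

37.1°

The Hobo–Dyer projection is cylindrical equal-area with φ₀ = 37.5°. Cylindrical equal-area (φ₀ = 37.5°): h = cos φ / cos 37.5° along meridians, k = cos 37.5° / cos φ along parallels; h·k = 1.
At 55.2°: h = 0.7194, k = 1.390; principal scales a = 1.390, b = 0.7194.
sin(ω/2) = (a − b)/(a + b) = 0.6707/2.109 = 0.3180, so ω = 2 arcsin(0.3180) ≈ 37.1°.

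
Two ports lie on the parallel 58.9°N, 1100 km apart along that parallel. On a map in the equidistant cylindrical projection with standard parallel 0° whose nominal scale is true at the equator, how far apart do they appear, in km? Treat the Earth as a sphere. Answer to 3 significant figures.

In the plate carrée (x = Rλ, y = Rφ), meridians are true-scale (h = 1) and parallels are stretched by k = sec φ.
Along the parallel, k = sec 58.9° = 1/0.5165 = 1.936.
Map distance = 1100 × 1.936 ≈ 2130 km.

2130 km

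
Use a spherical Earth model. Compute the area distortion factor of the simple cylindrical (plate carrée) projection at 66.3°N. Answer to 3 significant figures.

2.49

Plate carrée maps x = Rλ, y = Rφ. The meridian scale is h = 1 and the parallel scale is k = 1/cos φ = sec φ.
Areal scale = h·k = 1 × sec φ; at 66.3°, h = 1.000, k = 2.488, so h·k = 2.488.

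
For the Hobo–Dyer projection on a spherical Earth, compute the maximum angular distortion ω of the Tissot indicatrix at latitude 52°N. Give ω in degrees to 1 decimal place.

28.8°

Hobo–Dyer is a cylindrical equal-area projection with standard parallels at ±37.5°. For cylindrical equal-area with standard parallel φ₀, h = cos φ / cos φ₀ and k = cos φ₀ / cos φ, so h·k = 1.
At 52°: h = 0.7760, k = 1.289; principal scales a = 1.289, b = 0.7760.
sin(ω/2) = (a − b)/(a + b) = 0.5126/2.065 = 0.2483, so ω = 2 arcsin(0.2483) ≈ 28.8°.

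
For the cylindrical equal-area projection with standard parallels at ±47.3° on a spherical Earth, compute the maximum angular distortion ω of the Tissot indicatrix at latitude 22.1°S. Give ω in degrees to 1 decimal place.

Cylindrical equal-area (φ₀ = 47.3°): h = cos φ / cos 47.3° along meridians, k = cos 47.3° / cos φ along parallels; h·k = 1.
At 22.1°: h = 1.366, k = 0.7319; principal scales a = 1.366, b = 0.7319.
sin(ω/2) = (a − b)/(a + b) = 0.6343/2.098 = 0.3023, so ω = 2 arcsin(0.3023) ≈ 35.2°.

35.2°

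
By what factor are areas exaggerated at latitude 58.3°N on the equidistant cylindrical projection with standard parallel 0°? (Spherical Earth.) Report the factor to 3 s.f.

1.90

In the plate carrée (x = Rλ, y = Rφ), meridians are true-scale (h = 1) and parallels are stretched by k = sec φ.
Areal scale = h·k = 1 × sec φ; at 58.3°, h = 1.000, k = 1.903, so h·k = 1.903.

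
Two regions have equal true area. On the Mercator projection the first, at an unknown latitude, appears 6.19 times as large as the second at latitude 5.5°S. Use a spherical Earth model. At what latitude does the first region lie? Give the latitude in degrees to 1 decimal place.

Mercator areal scale is sec²φ, so apparent-area ratio = sec²φ₁ / sec²φ₂ = cos²φ₂ / cos²φ₁.
cos²φ₂ / cos²φ₁ = 6.19  ⇒  cos φ₁ = cos 5.5° / √6.19 = 0.9954/2.488 = 0.4001.
φ₁ = arccos(0.4001) ≈ 66.4°.

66.4°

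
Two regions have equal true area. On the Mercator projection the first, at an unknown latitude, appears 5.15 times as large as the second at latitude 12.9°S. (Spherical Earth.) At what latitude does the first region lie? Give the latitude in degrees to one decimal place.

64.6°

Mercator areal scale is sec²φ, so apparent-area ratio = sec²φ₁ / sec²φ₂ = cos²φ₂ / cos²φ₁.
cos²φ₂ / cos²φ₁ = 5.15  ⇒  cos φ₁ = cos 12.9° / √5.15 = 0.9748/2.269 = 0.4295.
φ₁ = arccos(0.4295) ≈ 64.6°.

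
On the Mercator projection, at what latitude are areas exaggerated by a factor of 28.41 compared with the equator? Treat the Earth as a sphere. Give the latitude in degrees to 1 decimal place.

Mercator areal scale is sec²φ.
sec²φ = 28.41  ⇒  cos²φ = 0.03520  ⇒  cos φ = 0.1876.
φ = arccos(0.1876) ≈ 79.2°.

79.2°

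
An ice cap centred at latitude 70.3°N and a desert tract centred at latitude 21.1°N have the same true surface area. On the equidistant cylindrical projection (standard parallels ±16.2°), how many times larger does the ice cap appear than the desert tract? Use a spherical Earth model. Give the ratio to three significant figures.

2.77

In the equirectangular projection with standard parallel φ₀ = 16.2° (x = Rλ cos φ₀, y = Rφ), meridians are true-scale (h = 1) and the parallel scale is k = cos φ₀ / cos φ.
Areal scale at 70.3°: h·k = 1.000 × 2.849 = 2.849.
Areal scale at 21.1°: h·k = 1.000 × 1.029 = 1.029.
Ratio = 2.849/1.029 ≈ 2.77.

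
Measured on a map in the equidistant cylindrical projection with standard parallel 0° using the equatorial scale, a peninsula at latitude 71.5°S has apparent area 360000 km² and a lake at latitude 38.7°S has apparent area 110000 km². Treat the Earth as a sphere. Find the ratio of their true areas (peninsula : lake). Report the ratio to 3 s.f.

1.33

On the plate carrée, areal scale = h·k = 1 × sec φ, so true area = apparent × cos φ.
True area of peninsula: 360000 × cos(71.5°) = 360000 × 0.3173 = 114200 km².
True area of lake: 110000 × cos(38.7°) = 110000 × 0.7804 = 85850 km².
Ratio = 114200 / 85850 ≈ 1.33.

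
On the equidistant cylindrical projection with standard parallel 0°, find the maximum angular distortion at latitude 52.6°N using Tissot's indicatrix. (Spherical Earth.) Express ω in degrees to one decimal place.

For the equirectangular projection with φ₀ = 0 (plate carrée), h = 1 along meridians and k = sec φ along parallels.
At 52.6°: h = 1.000, k = 1.646; principal scales a = 1.646, b = 1.000.
sin(ω/2) = (a − b)/(a + b) = 0.6464/2.646 = 0.2443, so ω = 2 arcsin(0.2443) ≈ 28.3°.

28.3°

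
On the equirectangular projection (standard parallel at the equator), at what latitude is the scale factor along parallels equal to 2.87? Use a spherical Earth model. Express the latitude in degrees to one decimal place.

Plate carrée: h = 1, k = sec φ along parallels.
sec φ = 2.87  ⇒  cos φ = 0.3484  ⇒  φ ≈ 69.6°.

69.6°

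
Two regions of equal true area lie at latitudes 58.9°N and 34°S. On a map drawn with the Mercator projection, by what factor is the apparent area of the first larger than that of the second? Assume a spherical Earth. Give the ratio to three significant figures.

2.58

Mercator areal scale is sec²φ.
At 58.9°: sec²(58.9°) = 1/0.5165² = 3.748.
At 34°: sec²(34°) = 1/0.8290² = 1.455.
Ratio = 3.748/1.455 = cos²(34°)/cos²(58.9°) ≈ 2.58.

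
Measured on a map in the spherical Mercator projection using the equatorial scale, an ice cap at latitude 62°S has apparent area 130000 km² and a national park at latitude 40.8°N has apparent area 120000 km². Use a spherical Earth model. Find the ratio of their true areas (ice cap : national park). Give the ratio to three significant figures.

0.417

On Mercator the areal scale is sec²φ, so true area = apparent × cos²φ.
True area of ice cap: 130000 × cos²(62°) = 130000 × 0.2204 = 28650 km².
True area of national park: 120000 × cos²(40.8°) = 120000 × 0.5730 = 68760 km².
Ratio = 28650 / 68760 ≈ 0.417.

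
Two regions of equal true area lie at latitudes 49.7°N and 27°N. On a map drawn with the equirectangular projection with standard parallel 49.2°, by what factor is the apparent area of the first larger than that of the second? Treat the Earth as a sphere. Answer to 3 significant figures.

1.38

With standard parallel φ₀ = 49.2°, the equirectangular projection gives x = Rλ cos φ₀, y = Rφ, so h = 1 and k = cos 49.2° / cos φ.
Areal scale at 49.7°: h·k = 1.000 × 1.010 = 1.010.
Areal scale at 27°: h·k = 1.000 × 0.7334 = 0.7334.
Ratio = 1.010/0.7334 ≈ 1.38.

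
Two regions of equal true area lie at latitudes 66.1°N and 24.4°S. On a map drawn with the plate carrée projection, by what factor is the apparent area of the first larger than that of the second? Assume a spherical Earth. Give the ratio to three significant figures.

2.25

Plate carrée maps x = Rλ, y = Rφ. The meridian scale is h = 1 and the parallel scale is k = 1/cos φ = sec φ.
Areal scale at 66.1°: h·k = 1.000 × 2.468 = 2.468.
Areal scale at 24.4°: h·k = 1.000 × 1.098 = 1.098.
Ratio = 2.468/1.098 ≈ 2.25.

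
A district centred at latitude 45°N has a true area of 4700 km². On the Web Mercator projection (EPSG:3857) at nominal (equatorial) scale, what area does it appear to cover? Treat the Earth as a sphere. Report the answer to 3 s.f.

For Mercator, h = k = sec φ (a conformal cylindrical projection has a single point scale, 1/cos φ).
Areal scale = k² = sec²φ = 1/cos²(45°) = 1/0.7071² = 2.000.
Apparent area = 4700 × 2.000 ≈ 9400 km².

9400 km²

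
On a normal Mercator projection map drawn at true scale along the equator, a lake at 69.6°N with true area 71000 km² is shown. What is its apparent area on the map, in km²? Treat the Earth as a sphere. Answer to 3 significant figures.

584000 km²

Mercator is conformal, so the point scale is isotropic: h = k = sec φ = 1/cos φ.
Areal scale = k² = sec²φ = 1/cos²(69.6°) = 1/0.3486² = 8.230.
Apparent area = 71000 × 8.230 ≈ 584000 km².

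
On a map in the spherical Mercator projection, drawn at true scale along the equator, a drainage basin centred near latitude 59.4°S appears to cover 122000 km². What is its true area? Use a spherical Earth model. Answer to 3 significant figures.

31600 km²

Mercator is conformal, so the point scale is isotropic: h = k = sec φ = 1/cos φ.
Areal scale = k² = sec²φ = 1/cos²(59.4°) = 1/0.5090² = 3.859.
True area = apparent / (areal scale) = 122000 / 3.859 ≈ 31600 km².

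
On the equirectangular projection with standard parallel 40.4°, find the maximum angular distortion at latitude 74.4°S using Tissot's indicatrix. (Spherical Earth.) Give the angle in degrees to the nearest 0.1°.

57.1°

With standard parallel φ₀ = 40.4°, the equirectangular projection gives x = Rλ cos φ₀, y = Rφ, so h = 1 and k = cos 40.4° / cos φ.
At 74.4°: h = 1.000, k = 2.832; principal scales a = 2.832, b = 1.000.
sin(ω/2) = (a − b)/(a + b) = 1.832/3.832 = 0.4781, so ω = 2 arcsin(0.4781) ≈ 57.1°.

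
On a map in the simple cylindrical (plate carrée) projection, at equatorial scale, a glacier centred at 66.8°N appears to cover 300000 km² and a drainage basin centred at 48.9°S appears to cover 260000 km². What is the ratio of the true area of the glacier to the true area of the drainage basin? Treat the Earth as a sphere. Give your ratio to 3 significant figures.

0.691

Plate carrée has h = 1 and k = sec φ, giving areal scale sec φ; true area = (apparent area) · cos φ.
True area of glacier: 300000 × cos(66.8°) = 300000 × 0.3939 = 118200 km².
True area of drainage basin: 260000 × cos(48.9°) = 260000 × 0.6574 = 170900 km².
Ratio = 118200 / 170900 ≈ 0.691.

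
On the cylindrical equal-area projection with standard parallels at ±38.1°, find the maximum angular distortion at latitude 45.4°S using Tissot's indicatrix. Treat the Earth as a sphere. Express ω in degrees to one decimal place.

A cylindrical equal-area projection with standard parallel φ₀ has meridian scale h = cos φ / cos φ₀ and parallel scale k = cos φ₀ / cos φ (so areas are preserved, h·k = 1).
At 45.4°: h = 0.8923, k = 1.121; principal scales a = 1.121, b = 0.8923.
sin(ω/2) = (a − b)/(a + b) = 0.2285/2.013 = 0.1135, so ω = 2 arcsin(0.1135) ≈ 13.0°.

13.0°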